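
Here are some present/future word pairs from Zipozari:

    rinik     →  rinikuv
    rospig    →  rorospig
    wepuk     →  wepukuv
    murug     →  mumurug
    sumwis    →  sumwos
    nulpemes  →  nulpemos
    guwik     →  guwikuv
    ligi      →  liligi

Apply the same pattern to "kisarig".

kikisarig

"kisarig" ends in -g. The stems ending in -g (rospig → rorospig, murug → mumurug) repeat the first consonant+vowel as a prefix.
The other patterns: stems ending in -k add -uv; stems ending in -s change the last vowel to 'o'.
So kisarig → kikisarig.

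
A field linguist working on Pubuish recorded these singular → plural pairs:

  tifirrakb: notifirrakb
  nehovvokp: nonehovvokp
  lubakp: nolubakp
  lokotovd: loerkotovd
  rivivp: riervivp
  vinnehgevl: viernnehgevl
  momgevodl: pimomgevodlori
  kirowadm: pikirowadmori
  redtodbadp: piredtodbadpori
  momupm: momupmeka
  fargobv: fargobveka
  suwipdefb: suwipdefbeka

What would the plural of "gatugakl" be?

"gatugakl" has second-to-last letter 'k'. The stems whose second-to-last letter is 'k' (tifirrakb → notifirrakb, nehovvokp → nonehovvokp, lubakp → nolubakp) add the prefix no-.
The other patterns: stems whose second-to-last letter is 'v' insert -er- after the first vowel; stems whose second-to-last letter is 'd' add pi- … -ori around the stem; stems whose second-to-last letter is 'b', 'f' or 'p' add -eka.
So gatugakl → nogatugakl.

nogatugakl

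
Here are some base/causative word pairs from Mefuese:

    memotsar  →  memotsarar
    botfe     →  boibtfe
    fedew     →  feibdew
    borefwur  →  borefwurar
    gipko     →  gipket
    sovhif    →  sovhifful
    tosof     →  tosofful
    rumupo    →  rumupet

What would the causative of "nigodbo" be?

tosof and gipko both have last vowel 'o' yet inflect differently (tosofful, gipket), so the last vowel is not what conditions the rule; the final letter is.
"nigodbo" ends in -o. The stems ending in -o (gipko → gipket, rumupo → rumupet) drop the final letter and add -et.
The other patterns: stems ending in -r add -ar; stems ending in -f double the final consonant and add -ul; stems ending in -e or -w insert -ib- after the first vowel.
So nigodbo → nigodbet.

nigodbet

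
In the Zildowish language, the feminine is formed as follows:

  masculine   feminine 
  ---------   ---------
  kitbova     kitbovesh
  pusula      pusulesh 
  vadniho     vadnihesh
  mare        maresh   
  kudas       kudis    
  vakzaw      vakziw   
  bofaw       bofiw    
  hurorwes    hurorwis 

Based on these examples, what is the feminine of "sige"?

sigesh

"sige" ends in a vowel. The stems ending in a vowel (kitbova → kitbovesh, pusula → pusulesh, vadniho → vadnihesh) drop the final letter and add -esh.
So sige → sigesh.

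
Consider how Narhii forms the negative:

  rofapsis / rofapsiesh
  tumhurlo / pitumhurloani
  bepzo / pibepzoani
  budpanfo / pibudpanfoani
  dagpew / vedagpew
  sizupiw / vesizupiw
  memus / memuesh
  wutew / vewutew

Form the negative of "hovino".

pihovinoani

rofapsis and sizupiw both have last vowel 'i' yet inflect differently (rofapsiesh, vesizupiw), so the last vowel is not what conditions the rule; the final letter is.
"hovino" ends in -o. The stems ending in -o (tumhurlo → pitumhurloani, bepzo → pibepzoani, budpanfo → pibudpanfoani) add pi- … -ani around the stem.
So hovino → pihovinoani.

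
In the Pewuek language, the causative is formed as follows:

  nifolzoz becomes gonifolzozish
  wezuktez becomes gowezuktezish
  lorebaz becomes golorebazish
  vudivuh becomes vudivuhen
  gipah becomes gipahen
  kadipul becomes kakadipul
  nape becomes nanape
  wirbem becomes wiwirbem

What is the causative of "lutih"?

lorebaz and gipah both have last vowel 'a' yet inflect differently (golorebazish, gipahen), so the last vowel is not what conditions the rule; the final letter is.
"lutih" ends in -h. The stems ending in -h (vudivuh → vudivuhen, gipah → gipahen) add -en.
So lutih → lutihen.

lutihen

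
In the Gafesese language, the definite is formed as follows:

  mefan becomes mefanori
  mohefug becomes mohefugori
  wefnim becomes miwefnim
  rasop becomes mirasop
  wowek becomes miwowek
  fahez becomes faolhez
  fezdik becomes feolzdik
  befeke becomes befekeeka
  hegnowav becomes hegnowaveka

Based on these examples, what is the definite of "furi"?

fuolri

wowek and fezdik both end in -k yet inflect differently (miwowek, feolzdik), so the final letter is not what conditions the rule; the first letter is.
"furi" begins with f-. The stems beginning with f- (fahez → faolhez, fezdik → feolzdik) insert -ol- after the first vowel.
So furi → fuolri.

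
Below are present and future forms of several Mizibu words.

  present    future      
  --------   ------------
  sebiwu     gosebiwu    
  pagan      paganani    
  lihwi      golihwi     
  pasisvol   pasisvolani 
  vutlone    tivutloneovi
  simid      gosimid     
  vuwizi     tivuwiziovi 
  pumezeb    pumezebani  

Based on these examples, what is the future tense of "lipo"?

vuwizi and lihwi both end in -i yet inflect differently (tivuwiziovi, golihwi), so the final letter is not what conditions the rule; the first letter is.
"lipo" begins with l-. The one such stem in the data (lihwi → golihwi) adds the prefix go-, so the same rule applies.
The other patterns: stems beginning with v- add ti- … -ovi around the stem; stems beginning with p- add -ani.
So lipo → golipo.

golipo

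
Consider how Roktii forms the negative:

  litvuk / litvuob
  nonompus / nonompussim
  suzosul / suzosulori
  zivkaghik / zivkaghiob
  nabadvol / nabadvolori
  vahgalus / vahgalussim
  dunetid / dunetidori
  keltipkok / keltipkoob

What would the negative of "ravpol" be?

litvuk and nonompus both have last vowel 'u' yet inflect differently (litvuob, nonompussim), so the last vowel is not what conditions the rule; the final letter is.
"ravpol" ends in -l. The stems ending in -l (suzosul → suzosulori, nabadvol → nabadvolori) add -ori.
The other patterns: stems ending in -k drop the final letter and add -ob; stems ending in -s double the final consonant and add -im.
So ravpol → ravpolori.

ravpolori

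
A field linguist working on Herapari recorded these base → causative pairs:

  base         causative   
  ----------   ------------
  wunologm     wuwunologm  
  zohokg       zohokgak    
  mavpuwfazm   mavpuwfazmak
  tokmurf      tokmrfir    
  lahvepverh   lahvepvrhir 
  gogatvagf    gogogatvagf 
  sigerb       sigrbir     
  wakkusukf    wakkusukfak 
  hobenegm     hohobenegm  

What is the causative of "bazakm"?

bazakmak

"bazakm" has second-to-last letter 'k'. The stems whose second-to-last letter is 'k' (zohokg → zohokgak, wakkusukf → wakkusukfak) add -ak.
So bazakm → bazakmak.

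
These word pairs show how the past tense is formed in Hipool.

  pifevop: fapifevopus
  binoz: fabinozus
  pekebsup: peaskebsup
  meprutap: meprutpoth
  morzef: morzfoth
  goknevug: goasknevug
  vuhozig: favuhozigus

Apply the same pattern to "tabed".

vuhozig and goknevug both end in -g yet inflect differently (favuhozigus, goasknevug), so the final letter is not what conditions the rule; the last vowel is.
"tabed" has last vowel 'e'. The one such stem in the data (morzef → morzfoth) deletes the last vowel and adds -oth (as does meprutap), so the same rule applies.
The other patterns: stems whose last vowel is 'i' or 'o' add fa- … -us around the stem; stems whose last vowel is 'u' insert -as- after the first vowel.
So tabed → tabdoth.

tabdoth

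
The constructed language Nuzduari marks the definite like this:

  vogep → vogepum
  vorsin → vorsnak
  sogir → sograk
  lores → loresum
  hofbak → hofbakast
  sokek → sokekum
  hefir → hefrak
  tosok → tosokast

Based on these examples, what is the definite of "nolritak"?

sokek and tosok both end in -k yet inflect differently (sokekum, tosokast), so the final letter is not what conditions the rule; the last vowel is.
"nolritak" has last vowel 'a'. The one such stem in the data (hofbak → hofbakast) adds -ast, so the same rule applies.
So nolritak → nolritakast.

nolritakast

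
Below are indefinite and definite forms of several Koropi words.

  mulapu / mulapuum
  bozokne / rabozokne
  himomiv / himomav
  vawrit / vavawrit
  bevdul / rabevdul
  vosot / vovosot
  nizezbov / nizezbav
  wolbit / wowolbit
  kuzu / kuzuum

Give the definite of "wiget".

kuzu and bevdul both have last vowel 'u' yet inflect differently (kuzuum, rabevdul), so the last vowel is not what conditions the rule; the final letter is.
"wiget" ends in -t. The stems ending in -t (wolbit → wowolbit, vosot → vovosot, vawrit → vavawrit) repeat the first consonant+vowel as a prefix.
The other patterns: stems ending in -u add -um; stems ending in -e or -l add the prefix ra-; stems ending in -v change the last vowel to 'a'.
So wiget → wiwiget.

wiwiget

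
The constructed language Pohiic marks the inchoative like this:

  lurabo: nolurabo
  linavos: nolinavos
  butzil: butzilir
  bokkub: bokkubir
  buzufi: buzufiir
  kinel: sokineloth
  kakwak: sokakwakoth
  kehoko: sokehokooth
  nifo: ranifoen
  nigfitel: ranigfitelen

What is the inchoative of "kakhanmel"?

butzil and kinel both end in -l yet inflect differently (butzilir, sokineloth), so the final letter is not what conditions the rule; the first letter is.
"kakhanmel" begins with k-. The stems beginning with k- (kinel → sokineloth, kakwak → sokakwakoth, kehoko → sokehokooth) add so- … -oth around the stem.
The other patterns: stems beginning with l- add the prefix no-; stems beginning with b- add -ir; stems beginning with n- add ra- … -en around the stem.
So kakhanmel → sokakhanmeloth.

sokakhanmeloth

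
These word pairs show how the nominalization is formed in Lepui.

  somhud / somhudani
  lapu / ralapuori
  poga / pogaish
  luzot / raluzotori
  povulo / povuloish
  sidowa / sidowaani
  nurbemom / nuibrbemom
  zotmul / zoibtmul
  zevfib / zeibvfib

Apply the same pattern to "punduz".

sidowa and poga both end in -a yet inflect differently (sidowaani, pogaish), so the final letter is not what conditions the rule; the first letter is.
"punduz" begins with p-. The stems beginning with p- (povulo → povuloish, poga → pogaish) add -ish.
The other patterns: stems beginning with l- add ra- … -ori around the stem; stems beginning with s- add -ani; stems beginning with n- or z- insert -ib- after the first vowel.
So punduz → punduzish.

punduzish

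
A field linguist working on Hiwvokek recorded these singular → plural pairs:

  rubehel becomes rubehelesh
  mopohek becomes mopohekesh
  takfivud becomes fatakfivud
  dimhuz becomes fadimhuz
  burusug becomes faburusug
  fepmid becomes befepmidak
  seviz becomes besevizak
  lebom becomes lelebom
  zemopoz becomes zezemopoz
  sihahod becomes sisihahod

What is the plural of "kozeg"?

kozegesh

"kozeg" has last vowel 'e'. The stems whose last vowel is 'e' (rubehel → rubehelesh, mopohek → mopohekesh) add -esh.
So kozeg → kozegesh.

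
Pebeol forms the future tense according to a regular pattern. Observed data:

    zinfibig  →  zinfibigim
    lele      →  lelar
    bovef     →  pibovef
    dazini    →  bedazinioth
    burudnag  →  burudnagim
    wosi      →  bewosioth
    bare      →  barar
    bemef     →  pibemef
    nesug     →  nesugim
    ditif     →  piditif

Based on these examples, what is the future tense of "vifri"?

bevifrioth

bare and bemef both have last vowel 'e' yet inflect differently (barar, pibemef), so the last vowel is not what conditions the rule; the final letter is.
"vifri" ends in -i. The stems ending in -i (dazini → bedazinioth, wosi → bewosioth) add be- … -oth around the stem.
The other patterns: stems ending in -e drop the final letter and add -ar; stems ending in -f add the prefix pi-; stems ending in -g add -im.
So vifri → bevifrioth.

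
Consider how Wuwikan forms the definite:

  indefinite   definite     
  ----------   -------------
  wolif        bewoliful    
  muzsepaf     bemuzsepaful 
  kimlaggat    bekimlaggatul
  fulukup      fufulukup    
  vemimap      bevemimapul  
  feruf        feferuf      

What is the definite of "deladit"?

"deladit" has last vowel 'i'. The one such stem in the data (wolif → bewoliful) adds be- … -ul around the stem, so the same rule applies.
The other pattern: stems whose last vowel is 'u' repeat the first consonant+vowel as a prefix.
So deladit → bedeladitul.

bedeladitul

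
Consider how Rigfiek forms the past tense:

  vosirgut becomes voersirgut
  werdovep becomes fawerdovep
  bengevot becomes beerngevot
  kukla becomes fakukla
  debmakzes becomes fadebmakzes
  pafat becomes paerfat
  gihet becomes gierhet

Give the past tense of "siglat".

sierglat

"siglat" ends in -t. The stems ending in -t (vosirgut → voersirgut, bengevot → beerngevot, pafat → paerfat) insert -er- after the first vowel.
So siglat → sierglat.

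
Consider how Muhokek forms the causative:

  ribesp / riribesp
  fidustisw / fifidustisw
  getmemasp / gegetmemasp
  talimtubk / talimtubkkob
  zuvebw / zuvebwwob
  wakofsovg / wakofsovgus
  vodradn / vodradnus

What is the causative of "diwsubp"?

diwsubppob

fidustisw and zuvebw both end in -w yet inflect differently (fifidustisw, zuvebwwob), so the final letter is not what conditions the rule; the second-to-last letter is.
"diwsubp" has second-to-last letter 'b'. The stems whose second-to-last letter is 'b' (talimtubk → talimtubkkob, zuvebw → zuvebwwob) double the final consonant and add -ob.
So diwsubp → diwsubppob.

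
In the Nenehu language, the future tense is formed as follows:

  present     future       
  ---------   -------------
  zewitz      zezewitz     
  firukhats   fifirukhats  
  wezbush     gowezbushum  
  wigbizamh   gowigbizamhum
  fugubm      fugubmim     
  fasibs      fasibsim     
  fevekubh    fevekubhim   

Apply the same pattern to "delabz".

firukhats and fasibs both end in -s yet inflect differently (fifirukhats, fasibsim), so the final letter is not what conditions the rule; the second-to-last letter is.
"delabz" has second-to-last letter 'b'. The stems whose second-to-last letter is 'b' (fugubm → fugubmim, fasibs → fasibsim, fevekubh → fevekubhim) add -im.
So delabz → delabzim.

delabzim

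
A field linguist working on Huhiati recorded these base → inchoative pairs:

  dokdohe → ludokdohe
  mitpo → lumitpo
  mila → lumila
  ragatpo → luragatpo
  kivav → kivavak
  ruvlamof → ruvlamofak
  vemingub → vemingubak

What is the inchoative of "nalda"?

lunalda

mila and kivav both have last vowel 'a' yet inflect differently (lumila, kivavak), so the last vowel is not what conditions the rule; whether the stem ends in a vowel or a consonant is.
"nalda" ends in a vowel. The stems ending in a vowel (dokdohe → ludokdohe, mitpo → lumitpo, mila → lumila) add the prefix lu-.
So nalda → lunalda.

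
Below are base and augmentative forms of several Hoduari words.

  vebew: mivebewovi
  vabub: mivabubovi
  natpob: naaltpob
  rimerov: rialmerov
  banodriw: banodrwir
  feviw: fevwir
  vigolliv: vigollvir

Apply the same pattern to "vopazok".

vabub and natpob both end in -b yet inflect differently (mivabubovi, naaltpob), so the final letter is not what conditions the rule; the last vowel is.
"vopazok" has last vowel 'o'. The stems whose last vowel is 'o' (natpob → naaltpob, rimerov → rialmerov) insert -al- after the first vowel.
So vopazok → voalpazok.

voalpazok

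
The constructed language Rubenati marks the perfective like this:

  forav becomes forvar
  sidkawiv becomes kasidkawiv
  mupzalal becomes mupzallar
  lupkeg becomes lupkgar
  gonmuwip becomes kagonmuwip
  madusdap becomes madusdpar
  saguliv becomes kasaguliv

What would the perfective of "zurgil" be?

sidkawiv and forav both end in -v yet inflect differently (kasidkawiv, forvar), so the final letter is not what conditions the rule; the last vowel is.
"zurgil" has last vowel 'i'. The stems whose last vowel is 'i' (sidkawiv → kasidkawiv, gonmuwip → kagonmuwip, saguliv → kasaguliv) add the prefix ka-.
The other pattern: stems whose last vowel is 'a' or 'e' delete the last vowel and add -ar.
So zurgil → kazurgil.

kazurgil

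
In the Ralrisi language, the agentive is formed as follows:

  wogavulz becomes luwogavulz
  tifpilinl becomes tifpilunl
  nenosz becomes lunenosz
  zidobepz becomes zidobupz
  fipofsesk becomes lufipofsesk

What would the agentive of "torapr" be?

wogavulz and zidobepz both end in -z yet inflect differently (luwogavulz, zidobupz), so the final letter is not what conditions the rule; the second-to-last letter is.
"torapr" has second-to-last letter 'p'. The one such stem in the data (zidobepz → zidobupz) changes the last vowel to 'u' (as does tifpilinl), so the same rule applies.
So torapr → torupr.

torupr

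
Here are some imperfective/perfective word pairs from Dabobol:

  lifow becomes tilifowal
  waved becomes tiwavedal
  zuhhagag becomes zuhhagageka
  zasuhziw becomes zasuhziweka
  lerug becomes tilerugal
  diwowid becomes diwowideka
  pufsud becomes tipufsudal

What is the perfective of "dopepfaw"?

dopepfaweka

zasuhziw and lifow both end in -w yet inflect differently (zasuhziweka, tilifowal), so the final letter is not what conditions the rule; the number of vowels is.
"dopepfaw" has 3 vowels. The stems with 3 vowels (zuhhagag → zuhhagageka, zasuhziw → zasuhziweka, diwowid → diwowideka) add -eka.
The other pattern: stems with 2 vowels add ti- … -al around the stem.
So dopepfaw → dopepfaweka.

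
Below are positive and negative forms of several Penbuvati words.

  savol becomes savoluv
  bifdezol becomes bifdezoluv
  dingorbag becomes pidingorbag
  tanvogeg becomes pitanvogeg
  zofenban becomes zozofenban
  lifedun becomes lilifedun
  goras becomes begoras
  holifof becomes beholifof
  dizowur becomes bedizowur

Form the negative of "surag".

dingorbag and zofenban both have last vowel 'a' yet inflect differently (pidingorbag, zozofenban), so the last vowel is not what conditions the rule; the final letter is.
"surag" ends in -g. The stems ending in -g (dingorbag → pidingorbag, tanvogeg → pitanvogeg) add the prefix pi-.
The other patterns: stems ending in -l add -uv; stems ending in -n repeat the first consonant+vowel as a prefix; stems ending in -f, -r or -s add the prefix be-.
So surag → pisurag.

pisurag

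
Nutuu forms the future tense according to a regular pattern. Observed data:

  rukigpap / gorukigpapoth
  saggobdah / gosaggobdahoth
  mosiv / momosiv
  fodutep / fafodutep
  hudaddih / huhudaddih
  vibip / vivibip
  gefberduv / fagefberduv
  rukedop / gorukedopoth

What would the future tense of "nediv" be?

hudaddih and saggobdah both end in -h yet inflect differently (huhudaddih, gosaggobdahoth), so the final letter is not what conditions the rule; the last vowel is.
"nediv" has last vowel 'i'. The stems whose last vowel is 'i' (hudaddih → huhudaddih, vibip → vivibip, mosiv → momosiv) repeat the first consonant+vowel as a prefix.
So nediv → nenediv.

nenediv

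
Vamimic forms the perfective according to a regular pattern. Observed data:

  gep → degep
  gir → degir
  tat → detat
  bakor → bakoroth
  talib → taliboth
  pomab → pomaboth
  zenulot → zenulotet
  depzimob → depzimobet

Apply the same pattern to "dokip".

gir and bakor both end in -r yet inflect differently (degir, bakoroth), so the final letter is not what conditions the rule; the number of vowels is.
"dokip" has 2 vowels. The stems with 2 vowels (bakor → bakoroth, talib → taliboth, pomab → pomaboth) add -oth.
So dokip → dokipoth.

dokipoth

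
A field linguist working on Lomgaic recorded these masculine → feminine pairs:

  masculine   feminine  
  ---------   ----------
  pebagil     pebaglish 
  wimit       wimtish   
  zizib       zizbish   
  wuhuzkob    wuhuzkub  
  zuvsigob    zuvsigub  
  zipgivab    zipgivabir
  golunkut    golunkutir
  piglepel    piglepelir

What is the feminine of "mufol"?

muful

zizib and wuhuzkob both end in -b yet inflect differently (zizbish, wuhuzkub), so the final letter is not what conditions the rule; the last vowel is.
"mufol" has last vowel 'o'. The stems whose last vowel is 'o' (wuhuzkob → wuhuzkub, zuvsigob → zuvsigub) change the last vowel to 'u'.
So mufol → muful.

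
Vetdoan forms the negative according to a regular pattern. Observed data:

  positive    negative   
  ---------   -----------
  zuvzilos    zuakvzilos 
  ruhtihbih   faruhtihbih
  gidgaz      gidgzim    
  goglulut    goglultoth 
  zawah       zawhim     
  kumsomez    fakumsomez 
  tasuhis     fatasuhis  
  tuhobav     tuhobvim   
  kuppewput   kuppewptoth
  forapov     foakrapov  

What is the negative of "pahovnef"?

forapov and tuhobav both end in -v yet inflect differently (foakrapov, tuhobvim), so the final letter is not what conditions the rule; the last vowel is.
"pahovnef" has last vowel 'e'. The one such stem in the data (kumsomez → fakumsomez) adds the prefix fa-, so the same rule applies.
The other patterns: stems whose last vowel is 'o' insert -ak- after the first vowel; stems whose last vowel is 'u' delete the last vowel and add -oth; stems whose last vowel is 'a' delete the last vowel and add -im.
So pahovnef → fapahovnef.

fapahovnef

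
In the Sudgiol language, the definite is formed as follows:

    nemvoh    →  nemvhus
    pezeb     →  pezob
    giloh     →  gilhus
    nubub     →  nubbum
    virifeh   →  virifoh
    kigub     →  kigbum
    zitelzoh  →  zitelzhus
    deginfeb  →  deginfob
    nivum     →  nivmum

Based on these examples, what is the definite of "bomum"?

bommum

"bomum" has last vowel 'u'. The stems whose last vowel is 'u' (nubub → nubbum, nivum → nivmum, kigub → kigbum) delete the last vowel and add -um.
So bomum → bommum.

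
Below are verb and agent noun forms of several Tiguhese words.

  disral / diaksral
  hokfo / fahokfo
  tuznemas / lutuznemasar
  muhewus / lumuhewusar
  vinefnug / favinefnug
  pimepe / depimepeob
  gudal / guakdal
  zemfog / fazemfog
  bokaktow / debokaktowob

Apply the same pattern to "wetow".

gudal and tuznemas both have last vowel 'a' yet inflect differently (guakdal, lutuznemasar), so the last vowel is not what conditions the rule; the final letter is.
"wetow" ends in -w. The one such stem in the data (bokaktow → debokaktowob) adds de- … -ob around the stem, so the same rule applies.
The other patterns: stems ending in -l insert -ak- after the first vowel; stems ending in -s add lu- … -ar around the stem; stems ending in -g or -o add the prefix fa-.
So wetow → dewetowob.

dewetowob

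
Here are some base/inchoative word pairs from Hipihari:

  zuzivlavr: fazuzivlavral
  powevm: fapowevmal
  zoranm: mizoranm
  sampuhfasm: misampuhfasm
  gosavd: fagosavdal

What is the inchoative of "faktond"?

powevm and sampuhfasm both end in -m yet inflect differently (fapowevmal, misampuhfasm), so the final letter is not what conditions the rule; the second-to-last letter is.
"faktond" has second-to-last letter 'n'. The one such stem in the data (zoranm → mizoranm) adds the prefix mi-, so the same rule applies.
The other pattern: stems whose second-to-last letter is 'v' add fa- … -al around the stem.
So faktond → mifaktond.

mifaktond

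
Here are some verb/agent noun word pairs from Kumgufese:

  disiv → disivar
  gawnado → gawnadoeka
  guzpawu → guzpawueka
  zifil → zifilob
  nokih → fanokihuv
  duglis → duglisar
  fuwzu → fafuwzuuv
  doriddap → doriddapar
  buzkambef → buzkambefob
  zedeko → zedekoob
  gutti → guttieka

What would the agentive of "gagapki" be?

"gagapki" begins with g-. The stems beginning with g- (guzpawu → guzpawueka, gawnado → gawnadoeka, gutti → guttieka) add -eka.
So gagapki → gagapkieka.

gagapkieka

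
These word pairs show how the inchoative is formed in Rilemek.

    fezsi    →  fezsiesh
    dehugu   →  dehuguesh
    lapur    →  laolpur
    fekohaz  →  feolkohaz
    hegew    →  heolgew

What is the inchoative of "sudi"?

sudiesh

dehugu and lapur both have last vowel 'u' yet inflect differently (dehuguesh, laolpur), so the last vowel is not what conditions the rule; whether the stem ends in a vowel or a consonant is.
"sudi" ends in a vowel. The stems ending in a vowel (fezsi → fezsiesh, dehugu → dehuguesh) add -esh.
The other pattern: stems ending in a consonant insert -ol- after the first vowel.
So sudi → sudiesh.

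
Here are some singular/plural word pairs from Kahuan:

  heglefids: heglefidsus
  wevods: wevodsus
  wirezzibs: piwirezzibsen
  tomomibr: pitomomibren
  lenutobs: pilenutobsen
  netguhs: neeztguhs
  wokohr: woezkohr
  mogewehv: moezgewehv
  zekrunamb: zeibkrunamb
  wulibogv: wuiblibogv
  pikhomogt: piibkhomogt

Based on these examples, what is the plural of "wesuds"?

wesudsus

"wesuds" has second-to-last letter 'd'. The stems whose second-to-last letter is 'd' (heglefids → heglefidsus, wevods → wevodsus) add -us.
The other patterns: stems whose second-to-last letter is 'b' add pi- … -en around the stem; stems whose second-to-last letter is 'h' insert -ez- after the first vowel; stems whose second-to-last letter is 'g' or 'm' insert -ib- after the first vowel.
So wesuds → wesudsus.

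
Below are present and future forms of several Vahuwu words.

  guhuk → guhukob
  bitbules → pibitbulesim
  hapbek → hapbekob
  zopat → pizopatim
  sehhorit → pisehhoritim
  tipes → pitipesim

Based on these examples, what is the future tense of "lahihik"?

lahihikob

hapbek and bitbules both have last vowel 'e' yet inflect differently (hapbekob, pibitbulesim), so the last vowel is not what conditions the rule; the final letter is.
"lahihik" ends in -k. The stems ending in -k (guhuk → guhukob, hapbek → hapbekob) add -ob.
The other pattern: stems ending in -s or -t add pi- … -im around the stem.
So lahihik → lahihikob.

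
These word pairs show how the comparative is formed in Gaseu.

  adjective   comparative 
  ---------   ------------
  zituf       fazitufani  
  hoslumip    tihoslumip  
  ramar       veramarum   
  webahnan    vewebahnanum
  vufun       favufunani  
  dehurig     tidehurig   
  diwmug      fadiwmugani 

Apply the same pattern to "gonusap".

"gonusap" has last vowel 'a'. The stems whose last vowel is 'a' (webahnan → vewebahnanum, ramar → veramarum) add ve- … -um around the stem.
The other patterns: stems whose last vowel is 'u' add fa- … -ani around the stem; stems whose last vowel is 'i' add the prefix ti-.
So gonusap → vegonusapum.

vegonusapum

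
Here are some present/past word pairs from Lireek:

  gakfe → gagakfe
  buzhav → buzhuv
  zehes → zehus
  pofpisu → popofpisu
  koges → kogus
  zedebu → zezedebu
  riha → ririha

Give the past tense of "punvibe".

buzhav and riha both have last vowel 'a' yet inflect differently (buzhuv, ririha), so the last vowel is not what conditions the rule; whether the stem ends in a vowel or a consonant is.
"punvibe" ends in a vowel. The stems ending in a vowel (zedebu → zezedebu, riha → ririha, pofpisu → popofpisu) repeat the first consonant+vowel as a prefix.
So punvibe → pupunvibe.

pupunvibe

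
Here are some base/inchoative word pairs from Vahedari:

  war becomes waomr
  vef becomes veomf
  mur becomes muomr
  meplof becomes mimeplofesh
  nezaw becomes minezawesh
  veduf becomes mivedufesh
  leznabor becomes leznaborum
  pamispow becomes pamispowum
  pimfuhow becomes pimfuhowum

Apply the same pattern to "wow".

woomw

vef and meplof both end in -f yet inflect differently (veomf, mimeplofesh), so the final letter is not what conditions the rule; the number of vowels is.
"wow" has 1 vowel. The stems with 1 vowel (war → waomr, vef → veomf, mur → muomr) insert -om- after the first vowel.
So wow → woomw.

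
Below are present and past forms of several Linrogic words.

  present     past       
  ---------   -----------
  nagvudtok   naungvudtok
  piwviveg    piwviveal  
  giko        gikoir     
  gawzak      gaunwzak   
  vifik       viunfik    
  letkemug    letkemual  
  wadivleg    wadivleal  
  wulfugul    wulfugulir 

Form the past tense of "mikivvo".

"mikivvo" ends in -o. The one such stem in the data (giko → gikoir) adds -ir, so the same rule applies.
So mikivvo → mikivvoir.

mikivvoir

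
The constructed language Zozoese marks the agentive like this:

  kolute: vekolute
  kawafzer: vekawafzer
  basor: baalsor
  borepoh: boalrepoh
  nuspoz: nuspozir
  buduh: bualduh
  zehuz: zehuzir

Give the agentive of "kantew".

kawafzer and basor both end in -r yet inflect differently (vekawafzer, baalsor), so the final letter is not what conditions the rule; the first letter is.
"kantew" begins with k-. The stems beginning with k- (kawafzer → vekawafzer, kolute → vekolute) add the prefix ve-.
The other patterns: stems beginning with b- insert -al- after the first vowel; stems beginning with n- or z- add -ir.
So kantew → vekantew.

vekantew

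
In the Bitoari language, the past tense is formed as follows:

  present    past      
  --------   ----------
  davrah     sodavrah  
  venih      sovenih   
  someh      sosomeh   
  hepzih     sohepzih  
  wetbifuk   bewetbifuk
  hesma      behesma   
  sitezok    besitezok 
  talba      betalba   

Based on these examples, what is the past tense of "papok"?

davrah and hesma both have last vowel 'a' yet inflect differently (sodavrah, behesma), so the last vowel is not what conditions the rule; the final letter is.
"papok" ends in -k. The stems ending in -k (wetbifuk → bewetbifuk, sitezok → besitezok) add the prefix be-.
The other pattern: stems ending in -h add the prefix so-.
So papok → bepapok.

bepapok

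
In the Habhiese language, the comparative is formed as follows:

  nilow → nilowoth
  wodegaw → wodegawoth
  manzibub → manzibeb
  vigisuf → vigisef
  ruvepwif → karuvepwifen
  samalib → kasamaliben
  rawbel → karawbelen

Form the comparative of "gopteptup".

gopteptep

"gopteptup" has last vowel 'u'. The stems whose last vowel is 'u' (manzibub → manzibeb, vigisuf → vigisef) change the last vowel to 'e'.
So gopteptup → gopteptep.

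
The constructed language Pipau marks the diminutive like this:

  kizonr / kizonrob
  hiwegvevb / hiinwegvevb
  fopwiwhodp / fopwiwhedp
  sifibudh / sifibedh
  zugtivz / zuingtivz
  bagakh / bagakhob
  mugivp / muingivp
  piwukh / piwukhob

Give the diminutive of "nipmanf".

nipmanfob

mugivp and fopwiwhodp both end in -p yet inflect differently (muingivp, fopwiwhedp), so the final letter is not what conditions the rule; the second-to-last letter is.
"nipmanf" has second-to-last letter 'n'. The one such stem in the data (kizonr → kizonrob) adds -ob, so the same rule applies.
The other patterns: stems whose second-to-last letter is 'v' insert -in- after the first vowel; stems whose second-to-last letter is 'd' change the last vowel to 'e'.
So nipmanf → nipmanfob.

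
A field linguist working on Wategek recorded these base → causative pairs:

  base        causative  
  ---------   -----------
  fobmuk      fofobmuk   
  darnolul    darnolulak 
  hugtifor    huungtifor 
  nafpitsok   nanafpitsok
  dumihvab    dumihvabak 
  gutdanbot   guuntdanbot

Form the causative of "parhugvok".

paparhugvok

fobmuk and darnolul both have last vowel 'u' yet inflect differently (fofobmuk, darnolulak), so the last vowel is not what conditions the rule; the final letter is.
"parhugvok" ends in -k. The stems ending in -k (fobmuk → fofobmuk, nafpitsok → nanafpitsok) repeat the first consonant+vowel as a prefix.
So parhugvok → paparhugvok.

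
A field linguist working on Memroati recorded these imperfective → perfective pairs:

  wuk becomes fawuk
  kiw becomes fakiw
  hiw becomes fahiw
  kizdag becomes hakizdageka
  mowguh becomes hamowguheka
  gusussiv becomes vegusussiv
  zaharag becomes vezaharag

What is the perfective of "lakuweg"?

velakuweg

kizdag and zaharag both end in -g yet inflect differently (hakizdageka, vezaharag), so the final letter is not what conditions the rule; the number of vowels is.
"lakuweg" has 3 vowels. The stems with 3 vowels (gusussiv → vegusussiv, zaharag → vezaharag) add the prefix ve-.
The other patterns: stems with 1 vowel add the prefix fa-; stems with 2 vowels add ha- … -eka around the stem.
So lakuweg → velakuweg.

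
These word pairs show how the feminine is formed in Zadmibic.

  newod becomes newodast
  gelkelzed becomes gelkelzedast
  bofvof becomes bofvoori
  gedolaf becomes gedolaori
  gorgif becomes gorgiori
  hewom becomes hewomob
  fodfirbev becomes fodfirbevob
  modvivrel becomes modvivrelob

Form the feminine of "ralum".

newod and bofvof both have last vowel 'o' yet inflect differently (newodast, bofvoori), so the last vowel is not what conditions the rule; the final letter is.
"ralum" ends in -m. The one such stem in the data (hewom → hewomob) adds -ob, so the same rule applies.
The other patterns: stems ending in -d add -ast; stems ending in -f drop the final letter and add -ori.
So ralum → ralumob.

ralumob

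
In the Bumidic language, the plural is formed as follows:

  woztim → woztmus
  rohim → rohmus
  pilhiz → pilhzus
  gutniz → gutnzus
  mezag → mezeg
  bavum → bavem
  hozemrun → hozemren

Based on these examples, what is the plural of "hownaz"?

woztim and bavum both end in -m yet inflect differently (woztmus, bavem), so the final letter is not what conditions the rule; the last vowel is.
"hownaz" has last vowel 'a'. The one such stem in the data (mezag → mezeg) changes the last vowel to 'e' (as do bavum, hozemrun), so the same rule applies.
The other pattern: stems whose last vowel is 'i' delete the last vowel and add -us.
So hownaz → hownez.

hownez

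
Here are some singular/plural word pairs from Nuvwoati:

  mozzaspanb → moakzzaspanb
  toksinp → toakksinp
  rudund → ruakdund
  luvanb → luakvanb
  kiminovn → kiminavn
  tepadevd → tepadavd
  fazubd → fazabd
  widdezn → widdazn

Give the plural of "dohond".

rudund and tepadevd both end in -d yet inflect differently (ruakdund, tepadavd), so the final letter is not what conditions the rule; the second-to-last letter is.
"dohond" has second-to-last letter 'n'. The stems whose second-to-last letter is 'n' (mozzaspanb → moakzzaspanb, toksinp → toakksinp, rudund → ruakdund) insert -ak- after the first vowel.
So dohond → doakhond.

doakhond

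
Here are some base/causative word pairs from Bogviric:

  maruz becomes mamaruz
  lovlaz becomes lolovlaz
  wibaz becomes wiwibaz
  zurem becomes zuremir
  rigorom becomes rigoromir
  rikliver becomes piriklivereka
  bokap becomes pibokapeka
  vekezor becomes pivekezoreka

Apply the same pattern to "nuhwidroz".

zurem and rikliver both have last vowel 'e' yet inflect differently (zuremir, piriklivereka), so the last vowel is not what conditions the rule; the final letter is.
"nuhwidroz" ends in -z. The stems ending in -z (maruz → mamaruz, lovlaz → lolovlaz, wibaz → wiwibaz) repeat the first consonant+vowel as a prefix.
The other patterns: stems ending in -m add -ir; stems ending in -p or -r add pi- … -eka around the stem.
So nuhwidroz → nunuhwidroz.

nunuhwidroz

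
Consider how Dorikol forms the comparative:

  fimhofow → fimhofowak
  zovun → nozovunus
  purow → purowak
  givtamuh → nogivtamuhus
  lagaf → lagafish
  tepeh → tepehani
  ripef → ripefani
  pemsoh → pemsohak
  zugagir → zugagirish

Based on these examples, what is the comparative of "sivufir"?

pemsoh and givtamuh both end in -h yet inflect differently (pemsohak, nogivtamuhus), so the final letter is not what conditions the rule; the last vowel is.
"sivufir" has last vowel 'i'. The one such stem in the data (zugagir → zugagirish) adds -ish, so the same rule applies.
The other patterns: stems whose last vowel is 'o' add -ak; stems whose last vowel is 'u' add no- … -us around the stem; stems whose last vowel is 'e' add -ani.
So sivufir → sivufirish.

sivufirish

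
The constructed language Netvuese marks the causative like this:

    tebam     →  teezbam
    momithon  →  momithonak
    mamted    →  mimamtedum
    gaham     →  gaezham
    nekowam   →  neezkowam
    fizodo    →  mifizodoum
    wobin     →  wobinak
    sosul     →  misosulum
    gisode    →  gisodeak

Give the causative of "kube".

gisode and mamted both have last vowel 'e' yet inflect differently (gisodeak, mimamtedum), so the last vowel is not what conditions the rule; the final letter is.
"kube" ends in -e. The one such stem in the data (gisode → gisodeak) adds -ak, so the same rule applies.
So kube → kubeak.

kubeak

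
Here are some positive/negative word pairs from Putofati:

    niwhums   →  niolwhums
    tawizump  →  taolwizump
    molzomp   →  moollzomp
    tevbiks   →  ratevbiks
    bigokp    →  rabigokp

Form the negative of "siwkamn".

siolwkamn

niwhums and tevbiks both end in -s yet inflect differently (niolwhums, ratevbiks), so the final letter is not what conditions the rule; the second-to-last letter is.
"siwkamn" has second-to-last letter 'm'. The stems whose second-to-last letter is 'm' (niwhums → niolwhums, tawizump → taolwizump, molzomp → moollzomp) insert -ol- after the first vowel.
The other pattern: stems whose second-to-last letter is 'k' add the prefix ra-.
So siwkamn → siolwkamn.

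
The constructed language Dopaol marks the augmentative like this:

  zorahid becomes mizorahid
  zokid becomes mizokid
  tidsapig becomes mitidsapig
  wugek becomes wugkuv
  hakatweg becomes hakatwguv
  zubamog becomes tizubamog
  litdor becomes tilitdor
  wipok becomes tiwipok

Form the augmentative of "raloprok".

tidsapig and hakatweg both end in -g yet inflect differently (mitidsapig, hakatwguv), so the final letter is not what conditions the rule; the last vowel is.
"raloprok" has last vowel 'o'. The stems whose last vowel is 'o' (zubamog → tizubamog, litdor → tilitdor, wipok → tiwipok) add the prefix ti-.
The other patterns: stems whose last vowel is 'i' add the prefix mi-; stems whose last vowel is 'e' delete the last vowel and add -uv.
So raloprok → tiraloprok.

tiraloprok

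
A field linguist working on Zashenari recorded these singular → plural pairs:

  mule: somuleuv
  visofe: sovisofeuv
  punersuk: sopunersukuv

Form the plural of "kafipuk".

Every pair shown (mule → somuleuv, visofe → sovisofeuv, punersuk → sopunersukuv) follows the same rule: add so- … -uv around the stem.
So kafipuk → sokafipukuv.

sokafipukuv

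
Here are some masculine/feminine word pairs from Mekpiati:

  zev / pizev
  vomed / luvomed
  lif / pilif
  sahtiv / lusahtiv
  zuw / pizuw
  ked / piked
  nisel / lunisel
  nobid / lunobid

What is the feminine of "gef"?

pigef

"gef" has 1 vowel. The stems with 1 vowel (ked → piked, zev → pizev, lif → pilif) add the prefix pi-.
So gef → pigef.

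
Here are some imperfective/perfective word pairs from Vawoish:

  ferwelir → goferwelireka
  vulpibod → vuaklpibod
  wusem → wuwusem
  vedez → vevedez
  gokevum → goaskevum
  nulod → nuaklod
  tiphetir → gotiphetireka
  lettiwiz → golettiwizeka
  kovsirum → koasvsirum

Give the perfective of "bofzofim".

gobofzofimeka

wusem and gokevum both end in -m yet inflect differently (wuwusem, goaskevum), so the final letter is not what conditions the rule; the last vowel is.
"bofzofim" has last vowel 'i'. The stems whose last vowel is 'i' (ferwelir → goferwelireka, lettiwiz → golettiwizeka, tiphetir → gotiphetireka) add go- … -eka around the stem.
So bofzofim → gobofzofimeka.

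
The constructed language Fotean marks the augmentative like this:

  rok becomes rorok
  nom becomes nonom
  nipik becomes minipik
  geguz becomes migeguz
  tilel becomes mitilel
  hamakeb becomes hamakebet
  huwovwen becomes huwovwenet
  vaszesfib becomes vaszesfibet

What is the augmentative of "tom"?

totom

rok and nipik both end in -k yet inflect differently (rorok, minipik), so the final letter is not what conditions the rule; the number of vowels is.
"tom" has 1 vowel. The stems with 1 vowel (rok → rorok, nom → nonom) repeat the first consonant+vowel as a prefix.
The other patterns: stems with 2 vowels add the prefix mi-; stems with 3 vowels add -et.
So tom → totom.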